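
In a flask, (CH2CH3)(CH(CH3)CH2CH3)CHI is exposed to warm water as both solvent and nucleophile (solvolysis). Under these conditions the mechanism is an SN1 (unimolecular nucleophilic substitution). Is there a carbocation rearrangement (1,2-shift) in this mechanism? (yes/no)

The first-formed carbocation is secondary.
The adjacent sec-butyl carbon already bears 2 other carbon substituents and has a hydrogen to migrate; after a 1,2-hydride shift from that carbon the positive charge sits on a tertiary centre.
Tertiary is more stable than secondary, so the shift occurs.

yes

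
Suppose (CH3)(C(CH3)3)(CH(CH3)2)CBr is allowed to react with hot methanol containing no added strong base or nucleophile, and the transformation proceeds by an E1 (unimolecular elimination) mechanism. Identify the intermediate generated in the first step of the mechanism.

tertiary carbocation

Step 1: Unassisted departure of Br⁻ (taking the C–Br bonding pair) generates a tertiary carbocation.
After step 1 the species present is a tertiary carbocation.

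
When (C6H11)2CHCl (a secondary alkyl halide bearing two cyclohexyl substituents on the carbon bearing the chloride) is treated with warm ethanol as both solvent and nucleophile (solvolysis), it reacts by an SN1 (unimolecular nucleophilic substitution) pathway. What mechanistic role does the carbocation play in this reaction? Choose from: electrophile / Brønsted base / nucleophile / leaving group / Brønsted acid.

Step 3: CH3CH2OH donates an oxygen lone pair into the empty p orbital of the cation, giving a protonated ether (an oxonium ion).
The carbocation accepts an electron pair into an empty or π* orbital — it is the electrophile.

electrophile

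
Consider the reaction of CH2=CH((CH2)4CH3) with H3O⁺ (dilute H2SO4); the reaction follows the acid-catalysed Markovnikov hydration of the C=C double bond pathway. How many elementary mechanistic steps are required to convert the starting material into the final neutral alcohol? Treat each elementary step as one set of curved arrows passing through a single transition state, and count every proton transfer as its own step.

Step 1: Protonation of the alkene by H3O⁺: the π bond acts as the nucleophile and picks up H⁺, giving the more stable (Markovnikov) secondary carbocation. H2O is released.
(No 1,2-shift: no single shift to an adjacent carbon would give a more stable cation.)
Step 2: Nucleophilic capture of the cation by H2O produces the protonated alcohol (an oxonium ion).
Step 3: Deprotonation of the oxonium ion by a water molecule delivers the neutral alcohol and regenerates the acid catalyst.
Total: 3 elementary steps.

3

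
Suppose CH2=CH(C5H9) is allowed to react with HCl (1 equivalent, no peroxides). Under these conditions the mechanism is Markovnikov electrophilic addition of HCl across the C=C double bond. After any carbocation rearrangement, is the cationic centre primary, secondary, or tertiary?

Step 1: Electrophilic addition begins with the π(C=C) electrons forming a bond to the proton of HCl. Following Markovnikov's rule, the resulting cation is secondary. The H–Cl bond breaks heterolytically, releasing Cl⁻.
Step 2: A hydride (H with its bonding pair) migrates from the adjacent cyclopentyl carbon to the cationic centre — a 1,2-hydride shift — upgrading the secondary cation to a tertiary one.
The cation rearranges from secondary to tertiary via a 1,2-hydride shift from the adjacent cyclopentyl carbon; the tertiary cation is what reacts next.

tertiary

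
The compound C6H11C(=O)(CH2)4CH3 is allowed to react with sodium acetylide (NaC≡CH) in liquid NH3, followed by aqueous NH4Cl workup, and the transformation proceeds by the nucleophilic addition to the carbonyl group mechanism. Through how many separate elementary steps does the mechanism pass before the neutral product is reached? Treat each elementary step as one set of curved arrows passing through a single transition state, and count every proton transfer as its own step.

2

Step 1: HC≡C⁻ attacks the sp² carbonyl carbon; the C=O π bond breaks and the electrons end up as a lone pair on the alkoxide oxygen of the tetrahedral intermediate.
Step 2: Protonation of the alkoxide by aqueous NH4Cl workup furnishes a propargyl alcohol.
Total: 2 elementary steps.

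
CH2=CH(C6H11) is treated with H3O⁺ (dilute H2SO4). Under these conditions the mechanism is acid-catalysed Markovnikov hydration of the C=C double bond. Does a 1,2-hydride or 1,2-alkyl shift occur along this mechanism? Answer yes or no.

yes

The first-formed carbocation is secondary.
The adjacent cyclohexyl carbon already bears 2 other carbon substituents and has a hydrogen to migrate; after a 1,2-hydride shift from that carbon the positive charge sits on a tertiary centre.
Tertiary is more stable than secondary, so the shift occurs.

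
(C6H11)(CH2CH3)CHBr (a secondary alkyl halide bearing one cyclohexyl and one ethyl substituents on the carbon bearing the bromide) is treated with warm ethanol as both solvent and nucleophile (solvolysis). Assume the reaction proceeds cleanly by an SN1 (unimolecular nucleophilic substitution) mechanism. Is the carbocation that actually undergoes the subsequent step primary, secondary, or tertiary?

Step 1: Ionisation: the C–Br σ-bond cleaves heterolytically; both bonding electrons depart with Br⁻, leaving a secondary carbocation at the α-carbon.
Step 2: Carbocation rearrangement: a 1,2-hydride shift from the adjacent cyclohexyl carbon converts the initially-formed secondary cation into the more stable tertiary cation.
The cation rearranges from secondary to tertiary via a 1,2-hydride shift from the adjacent cyclohexyl carbon; the tertiary cation is what reacts next.

tertiary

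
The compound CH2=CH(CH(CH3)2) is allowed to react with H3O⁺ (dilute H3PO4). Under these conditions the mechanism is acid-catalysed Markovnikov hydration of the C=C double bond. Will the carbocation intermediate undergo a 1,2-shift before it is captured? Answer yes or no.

yes

The first-formed carbocation is secondary.
The adjacent isopropyl carbon already bears 2 other carbon substituents and has a hydrogen to migrate; after a 1,2-hydride shift from that carbon the positive charge sits on a tertiary centre.
Tertiary is more stable than secondary, so the shift occurs.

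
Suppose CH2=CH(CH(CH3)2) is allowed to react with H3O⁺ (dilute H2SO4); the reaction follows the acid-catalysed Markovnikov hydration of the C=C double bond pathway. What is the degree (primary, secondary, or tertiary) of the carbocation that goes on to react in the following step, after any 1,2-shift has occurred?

Step 1: Protonation of the alkene by H3O⁺: the π bond acts as the nucleophile and picks up H⁺, giving the more stable (Markovnikov) secondary carbocation. H2O is released.
Step 2: Carbocation rearrangement: a 1,2-hydride shift from the adjacent isopropyl carbon converts the initially-formed secondary cation into the more stable tertiary cation.
The cation rearranges from secondary to tertiary via a 1,2-hydride shift from the adjacent isopropyl carbon; the tertiary cation is what reacts next.

tertiary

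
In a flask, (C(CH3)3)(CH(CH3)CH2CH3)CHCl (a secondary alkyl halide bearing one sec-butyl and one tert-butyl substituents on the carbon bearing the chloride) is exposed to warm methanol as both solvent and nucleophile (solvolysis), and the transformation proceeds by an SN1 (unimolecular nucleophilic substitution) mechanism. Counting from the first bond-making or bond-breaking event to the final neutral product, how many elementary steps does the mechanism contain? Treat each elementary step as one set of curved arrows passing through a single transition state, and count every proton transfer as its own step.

4

Step 1: Rate-determining heterolysis of the C–Cl bond gives Cl⁻ and a secondary carbocation.
Step 2: A 1,2-hydride shift from the adjacent sec-butyl carbon moves the positive charge from the secondary centre to an adjacent carbon, generating a more stable tertiary carbocation.
Step 3: Nucleophilic capture: the oxygen of CH3OH bonds to the cationic carbon, producing an oxonium-ion intermediate.
Step 4: Deprotonation of the oxonium oxygen by solvent methanol yields the neutral ether.
Total: 4 elementary steps.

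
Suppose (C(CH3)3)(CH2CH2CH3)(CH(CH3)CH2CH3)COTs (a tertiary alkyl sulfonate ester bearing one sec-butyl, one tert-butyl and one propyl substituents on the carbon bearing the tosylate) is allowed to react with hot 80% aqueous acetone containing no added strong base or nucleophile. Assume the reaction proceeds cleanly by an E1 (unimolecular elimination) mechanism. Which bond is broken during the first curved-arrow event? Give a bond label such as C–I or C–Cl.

C–O

Step 1: Ionisation: the C–O σ-bond cleaves heterolytically; both bonding electrons depart with TsO⁻, leaving a tertiary carbocation at the α-carbon.
The bond broken in this step is the C–O bond.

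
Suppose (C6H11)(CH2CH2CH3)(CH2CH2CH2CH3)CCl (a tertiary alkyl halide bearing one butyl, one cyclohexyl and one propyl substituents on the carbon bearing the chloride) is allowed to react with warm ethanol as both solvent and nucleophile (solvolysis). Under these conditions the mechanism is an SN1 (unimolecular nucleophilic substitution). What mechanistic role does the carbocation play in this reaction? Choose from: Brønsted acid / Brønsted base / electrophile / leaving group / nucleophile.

Step 2: A lone pair on the oxygen of CH3CH2OH attacks the carbocation, forming a new C–O σ-bond and an oxonium ion.
The carbocation accepts an electron pair into an empty or π* orbital — it is the electrophile.

electrophile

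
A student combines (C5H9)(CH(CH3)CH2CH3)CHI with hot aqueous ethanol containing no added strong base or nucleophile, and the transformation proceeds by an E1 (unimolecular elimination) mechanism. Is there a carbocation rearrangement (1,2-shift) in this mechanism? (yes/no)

yes

The first-formed carbocation is secondary.
The adjacent sec-butyl carbon already bears 2 other carbon substituents and has a hydrogen to migrate; after a 1,2-hydride shift from that carbon the positive charge sits on a tertiary centre.
Tertiary is more stable than secondary, so the shift occurs.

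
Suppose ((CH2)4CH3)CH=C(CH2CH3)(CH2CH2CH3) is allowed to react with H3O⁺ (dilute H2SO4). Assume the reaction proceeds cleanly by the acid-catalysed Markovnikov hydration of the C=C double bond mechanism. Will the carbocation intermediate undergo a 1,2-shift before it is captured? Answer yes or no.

The first-formed carbocation is tertiary.
No single 1,2-shift to an adjacent carbon would produce a more-substituted cation than the one already present, so no rearrangement occurs.

no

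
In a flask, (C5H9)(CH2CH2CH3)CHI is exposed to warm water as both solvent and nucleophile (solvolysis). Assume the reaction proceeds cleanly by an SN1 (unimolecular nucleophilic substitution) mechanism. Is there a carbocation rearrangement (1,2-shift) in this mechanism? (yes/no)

yes

The first-formed carbocation is secondary.
The adjacent cyclopentyl carbon already bears 2 other carbon substituents and has a hydrogen to migrate; after a 1,2-hydride shift from that carbon the positive charge sits on a tertiary centre.
Tertiary is more stable than secondary, so the shift occurs.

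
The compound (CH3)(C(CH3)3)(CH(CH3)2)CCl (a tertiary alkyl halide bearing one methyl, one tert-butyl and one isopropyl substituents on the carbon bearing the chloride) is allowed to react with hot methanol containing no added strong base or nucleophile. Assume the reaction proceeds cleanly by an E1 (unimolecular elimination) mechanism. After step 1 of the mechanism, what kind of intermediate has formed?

Step 1: Rate-determining heterolysis of the C–Cl bond gives Cl⁻ and a tertiary carbocation.
After step 1 the species present is a tertiary carbocation.

tertiary carbocation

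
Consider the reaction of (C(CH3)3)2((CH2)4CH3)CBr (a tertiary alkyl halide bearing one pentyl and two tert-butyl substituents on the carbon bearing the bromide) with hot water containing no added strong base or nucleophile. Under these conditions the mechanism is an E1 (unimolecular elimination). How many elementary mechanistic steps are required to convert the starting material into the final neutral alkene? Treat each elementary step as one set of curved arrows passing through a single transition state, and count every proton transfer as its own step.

2

Step 1: Ionisation: the C–Br σ-bond cleaves heterolytically; both bonding electrons depart with Br⁻, leaving a tertiary carbocation at the α-carbon.
(No 1,2-shift: no single shift to an adjacent carbon would give a more stable cation.)
Step 2: Loss of a β-proton to a water molecule of the solvent: the C–H bonding pair collapses toward the cationic carbon to form the C=C π bond, yielding the alkene.
Total: 2 elementary steps.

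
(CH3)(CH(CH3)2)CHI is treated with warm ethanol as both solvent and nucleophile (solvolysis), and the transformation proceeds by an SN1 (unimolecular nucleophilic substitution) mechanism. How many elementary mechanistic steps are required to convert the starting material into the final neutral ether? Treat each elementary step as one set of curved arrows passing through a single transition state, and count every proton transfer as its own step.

4

Step 1: Rate-determining heterolysis of the C–I bond gives I⁻ and a secondary carbocation.
Step 2: Carbocation rearrangement: a 1,2-hydride shift from the adjacent isopropyl carbon converts the initially-formed secondary cation into the more stable tertiary cation.
Step 3: A lone pair on the oxygen of CH3CH2OH attacks the carbocation, forming a new C–O σ-bond and an oxonium ion.
Step 4: Deprotonation of the oxonium oxygen by solvent ethanol yields the neutral ether.
Total: 4 elementary steps.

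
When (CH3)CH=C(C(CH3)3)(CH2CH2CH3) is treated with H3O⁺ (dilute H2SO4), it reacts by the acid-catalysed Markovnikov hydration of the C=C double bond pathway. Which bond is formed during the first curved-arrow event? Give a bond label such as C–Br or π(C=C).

C–H

Step 1: The π electrons of the C=C bond attack a proton of H3O⁺; Markovnikov addition places the new C–H on the less-substituted alkene carbon, so the positive charge ends up on the more-substituted carbon — a tertiary carbocation. H2O is released.
The bond formed in this step is the C–H bond.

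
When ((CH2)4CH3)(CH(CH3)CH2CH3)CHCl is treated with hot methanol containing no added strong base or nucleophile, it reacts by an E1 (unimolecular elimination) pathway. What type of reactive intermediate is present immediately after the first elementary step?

Step 1: Unassisted departure of Cl⁻ (taking the C–Cl bonding pair) generates a secondary carbocation.
After step 1 the species present is a secondary carbocation.

secondary carbocation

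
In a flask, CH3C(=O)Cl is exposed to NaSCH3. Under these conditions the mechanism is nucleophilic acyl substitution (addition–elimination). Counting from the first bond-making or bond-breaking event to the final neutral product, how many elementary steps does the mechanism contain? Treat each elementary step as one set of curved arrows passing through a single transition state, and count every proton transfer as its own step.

2

Step 1: Nucleophilic addition of CH3S⁻ to the acyl carbon breaks the π(C=O) bond and yields a tetrahedral, anionic intermediate.
Step 2: An oxygen lone pair re-forms the C=O π bond as the C–Cl σ-bond breaks; Cl⁻ is expelled.
Total: 2 elementary steps.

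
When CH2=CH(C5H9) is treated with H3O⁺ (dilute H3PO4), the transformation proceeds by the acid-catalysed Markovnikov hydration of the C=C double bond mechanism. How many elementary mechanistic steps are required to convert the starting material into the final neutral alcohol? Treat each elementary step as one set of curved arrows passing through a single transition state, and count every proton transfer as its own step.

Step 1: Electrophilic addition begins with the π(C=C) electrons forming a bond to the proton of H3O⁺. Following Markovnikov's rule, the resulting cation is secondary. H2O is released.
Step 2: Carbocation rearrangement: a 1,2-hydride shift from the adjacent cyclopentyl carbon converts the initially-formed secondary cation into the more stable tertiary cation.
Step 3: A lone pair on the oxygen of H2O attacks the carbocation, forming a C–O bond and an oxonium ion (a protonated alcohol).
Step 4: Proton transfer from the O–H of the oxonium ion to H2O completes the catalytic cycle and yields the alcohol.
Total: 4 elementary steps.

4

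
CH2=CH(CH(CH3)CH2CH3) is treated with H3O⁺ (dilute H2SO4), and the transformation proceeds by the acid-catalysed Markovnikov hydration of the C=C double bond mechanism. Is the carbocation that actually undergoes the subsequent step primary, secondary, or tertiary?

Step 1: Protonation of the alkene by H3O⁺: the π bond acts as the nucleophile and picks up H⁺, giving the more stable (Markovnikov) secondary carbocation. H2O is released.
Step 2: A hydride (H with its bonding pair) migrates from the adjacent sec-butyl carbon to the cationic centre — a 1,2-hydride shift — upgrading the secondary cation to a tertiary one.
The cation rearranges from secondary to tertiary via a 1,2-hydride shift from the adjacent sec-butyl carbon; the tertiary cation is what reacts next.

tertiary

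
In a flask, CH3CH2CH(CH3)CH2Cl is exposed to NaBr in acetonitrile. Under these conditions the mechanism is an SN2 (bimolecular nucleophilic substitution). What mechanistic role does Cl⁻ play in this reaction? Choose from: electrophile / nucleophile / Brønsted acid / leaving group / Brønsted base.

Step 1: Br⁻ attacks the back face of the α-carbon while Cl⁻ departs with the C–Cl bonding pair — a single concerted displacement through a pentacoordinate transition state.
Cl⁻ departs with both electrons of the breaking σ-bond — that is the definition of a leaving group.

leaving group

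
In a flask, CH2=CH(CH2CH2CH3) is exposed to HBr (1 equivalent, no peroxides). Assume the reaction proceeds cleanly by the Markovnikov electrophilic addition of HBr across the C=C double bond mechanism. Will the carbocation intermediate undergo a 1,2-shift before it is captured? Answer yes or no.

The first-formed carbocation is secondary.
No single 1,2-shift to an adjacent carbon would produce a more-substituted cation than the one already present, so no rearrangement occurs.

no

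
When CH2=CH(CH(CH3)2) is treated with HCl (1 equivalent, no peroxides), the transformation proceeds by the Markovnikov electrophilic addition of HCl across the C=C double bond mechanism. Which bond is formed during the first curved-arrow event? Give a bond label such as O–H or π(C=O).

Step 1: Electrophilic addition begins with the π(C=C) electrons forming a bond to the proton of HCl. Following Markovnikov's rule, the resulting cation is secondary. The H–Cl bond breaks heterolytically, releasing Cl⁻.
The bond formed in this step is the C–H bond.

C–H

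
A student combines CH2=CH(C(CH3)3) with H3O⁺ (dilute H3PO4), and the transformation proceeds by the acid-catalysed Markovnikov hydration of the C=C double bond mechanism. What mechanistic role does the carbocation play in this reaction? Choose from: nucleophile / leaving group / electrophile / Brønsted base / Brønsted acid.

Step 3: A lone pair on the oxygen of H2O attacks the carbocation, forming a C–O bond and an oxonium ion (a protonated alcohol).
The carbocation accepts an electron pair into an empty or π* orbital — it is the electrophile.

electrophile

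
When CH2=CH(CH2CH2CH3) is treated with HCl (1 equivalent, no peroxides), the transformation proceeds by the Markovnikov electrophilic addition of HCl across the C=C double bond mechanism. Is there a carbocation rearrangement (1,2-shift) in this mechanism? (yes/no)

The first-formed carbocation is secondary.
No single 1,2-shift to an adjacent carbon would produce a more-substituted cation than the one already present, so no rearrangement occurs.

no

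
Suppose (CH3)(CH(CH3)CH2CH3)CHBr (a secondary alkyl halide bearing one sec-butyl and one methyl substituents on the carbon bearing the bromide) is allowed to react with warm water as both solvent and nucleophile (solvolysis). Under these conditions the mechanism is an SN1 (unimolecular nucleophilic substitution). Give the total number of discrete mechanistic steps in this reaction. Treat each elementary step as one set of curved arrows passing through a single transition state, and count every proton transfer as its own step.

Step 1: The C–Br bond breaks with both electrons going to the bromide; Br⁻ leaves and a secondary carbocation remains.
Step 2: A hydride (H with its bonding pair) migrates from the adjacent sec-butyl carbon to the cationic centre — a 1,2-hydride shift — upgrading the secondary cation to a tertiary one.
Step 3: Nucleophilic capture: the oxygen of H2O bonds to the cationic carbon, producing an oxonium-ion intermediate.
Step 4: Proton transfer from the O–H of the oxonium ion to a solvent molecule delivers the neutral alcohol.
Total: 4 elementary steps.

4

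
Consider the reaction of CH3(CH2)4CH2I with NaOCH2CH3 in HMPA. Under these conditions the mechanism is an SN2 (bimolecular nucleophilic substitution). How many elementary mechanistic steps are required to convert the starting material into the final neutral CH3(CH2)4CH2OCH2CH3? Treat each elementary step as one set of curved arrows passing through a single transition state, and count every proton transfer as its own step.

Step 1: Backside attack by CH3CH2O⁻ on the carbon bearing the iodide: the new C–O bond forms as the C–I bond breaks, with Walden inversion at carbon.
Total: 1 elementary step.

1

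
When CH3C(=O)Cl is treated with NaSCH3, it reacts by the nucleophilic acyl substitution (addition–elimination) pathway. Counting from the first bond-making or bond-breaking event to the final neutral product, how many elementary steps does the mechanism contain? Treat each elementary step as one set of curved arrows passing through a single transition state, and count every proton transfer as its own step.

Step 1: CH3S⁻ adds to the carbonyl carbon; the C=O π electrons shift onto oxygen and a tetrahedral alkoxide intermediate forms.
Step 2: Collapse of the tetrahedral intermediate: the alkoxide oxygen pushes its lone pair back to re-form C=O while Cl⁻ leaves.
Total: 2 elementary steps.

2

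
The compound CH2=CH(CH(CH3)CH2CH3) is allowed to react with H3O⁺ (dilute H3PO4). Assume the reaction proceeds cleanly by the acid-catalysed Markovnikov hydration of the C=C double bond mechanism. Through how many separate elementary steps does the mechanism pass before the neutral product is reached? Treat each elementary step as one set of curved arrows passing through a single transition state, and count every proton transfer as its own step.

Step 1: Protonation of the alkene by H3O⁺: the π bond acts as the nucleophile and picks up H⁺, giving the more stable (Markovnikov) secondary carbocation. H2O is released.
Step 2: A hydride (H with its bonding pair) migrates from the adjacent sec-butyl carbon to the cationic centre — a 1,2-hydride shift — upgrading the secondary cation to a tertiary one.
Step 3: Nucleophilic capture of the cation by H2O produces the protonated alcohol (an oxonium ion).
Step 4: Proton transfer from the O–H of the oxonium ion to H2O completes the catalytic cycle and yields the alcohol.
Total: 4 elementary steps.

4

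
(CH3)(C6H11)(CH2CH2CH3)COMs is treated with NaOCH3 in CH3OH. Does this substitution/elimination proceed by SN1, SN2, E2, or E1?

Conditions: a strong base with a tertiary substrate bearing a β-hydrogen.
These conditions are the textbook signature of the E2 pathway.
A strong (often hindered) base removes a β-H in concert with loss of the leaving group — bimolecular elimination.

E2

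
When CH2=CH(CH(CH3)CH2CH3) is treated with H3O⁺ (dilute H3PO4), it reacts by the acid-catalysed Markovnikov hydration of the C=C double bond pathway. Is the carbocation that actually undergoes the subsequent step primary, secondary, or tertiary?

tertiary

Step 1: Protonation of the alkene by H3O⁺: the π bond acts as the nucleophile and picks up H⁺, giving the more stable (Markovnikov) secondary carbocation. H2O is released.
Step 2: Carbocation rearrangement: a 1,2-hydride shift from the adjacent sec-butyl carbon converts the initially-formed secondary cation into the more stable tertiary cation.
The cation rearranges from secondary to tertiary via a 1,2-hydride shift from the adjacent sec-butyl carbon; the tertiary cation is what reacts next.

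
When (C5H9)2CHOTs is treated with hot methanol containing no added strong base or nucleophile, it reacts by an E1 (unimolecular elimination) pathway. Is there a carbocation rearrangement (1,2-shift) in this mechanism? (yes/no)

yes

The first-formed carbocation is secondary.
The adjacent cyclopentyl carbon already bears 2 other carbon substituents and has a hydrogen to migrate; after a 1,2-hydride shift from that carbon the positive charge sits on a tertiary centre.
Tertiary is more stable than secondary, so the shift occurs.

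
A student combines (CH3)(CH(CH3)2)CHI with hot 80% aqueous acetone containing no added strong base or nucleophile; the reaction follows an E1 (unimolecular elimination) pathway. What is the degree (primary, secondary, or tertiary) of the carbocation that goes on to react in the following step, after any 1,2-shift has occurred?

Step 1: Rate-determining heterolysis of the C–I bond gives I⁻ and a secondary carbocation.
Step 2: Carbocation rearrangement: a 1,2-hydride shift from the adjacent isopropyl carbon converts the initially-formed secondary cation into the more stable tertiary cation.
The cation rearranges from secondary to tertiary via a 1,2-hydride shift from the adjacent isopropyl carbon; the tertiary cation is what reacts next.

tertiary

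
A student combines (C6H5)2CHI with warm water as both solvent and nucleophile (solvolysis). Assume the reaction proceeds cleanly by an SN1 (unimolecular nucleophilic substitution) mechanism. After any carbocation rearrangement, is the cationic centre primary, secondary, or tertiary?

Step 1: The C–I bond breaks with both electrons going to the iodide; I⁻ leaves and a secondary carbocation remains.
No single 1,2-shift to an adjacent carbon would give a more-substituted cation, so no rearrangement occurs.

secondary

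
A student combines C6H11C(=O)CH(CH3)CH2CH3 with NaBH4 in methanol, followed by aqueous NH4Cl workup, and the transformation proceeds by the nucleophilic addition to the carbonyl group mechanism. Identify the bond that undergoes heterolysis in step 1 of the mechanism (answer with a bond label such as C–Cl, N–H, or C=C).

Step 1: Nucleophilic addition: H⁻ (delivered from BH4⁻) adds to the carbonyl carbon, pushing the π(C=O) electron pair onto oxygen and giving a tetrahedral alkoxide.
The bond broken in this step is the π(C=O) bond.

π(C=O)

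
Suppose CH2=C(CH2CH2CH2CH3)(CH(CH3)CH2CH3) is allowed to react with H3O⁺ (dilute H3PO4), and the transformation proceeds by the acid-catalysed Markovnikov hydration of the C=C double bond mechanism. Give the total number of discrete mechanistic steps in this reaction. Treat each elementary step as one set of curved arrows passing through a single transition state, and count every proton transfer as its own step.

3

Step 1: Electrophilic addition begins with the π(C=C) electrons forming a bond to the proton of H3O⁺. Following Markovnikov's rule, the resulting cation is tertiary. H2O is released.
(No 1,2-shift: no single shift to an adjacent carbon would give a more stable cation.)
Step 2: Water acts as the nucleophile: an oxygen lone pair bonds to the cationic carbon, giving an oxonium-ion intermediate.
Step 3: Proton transfer from the O–H of the oxonium ion to H2O completes the catalytic cycle and yields the alcohol.
Total: 3 elementary steps.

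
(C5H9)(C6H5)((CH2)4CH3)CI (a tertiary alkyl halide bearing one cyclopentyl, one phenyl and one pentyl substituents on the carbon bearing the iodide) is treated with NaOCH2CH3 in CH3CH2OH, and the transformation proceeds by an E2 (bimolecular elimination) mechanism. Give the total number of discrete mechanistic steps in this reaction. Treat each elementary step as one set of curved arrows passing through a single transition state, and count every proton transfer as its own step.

Step 1: In one step, CH3CH2O⁻ pulls off a β-proton, the C–I bond cleaves, and a C=C double bond forms between the α- and β-carbons (E2, anti elimination).
Total: 1 elementary step.

1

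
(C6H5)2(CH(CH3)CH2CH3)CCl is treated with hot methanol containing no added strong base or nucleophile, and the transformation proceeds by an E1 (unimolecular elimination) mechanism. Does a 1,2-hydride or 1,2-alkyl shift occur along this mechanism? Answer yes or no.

The first-formed carbocation is tertiary.
No single 1,2-shift to an adjacent carbon would produce a more-substituted cation than the one already present, so no rearrangement occurs.

no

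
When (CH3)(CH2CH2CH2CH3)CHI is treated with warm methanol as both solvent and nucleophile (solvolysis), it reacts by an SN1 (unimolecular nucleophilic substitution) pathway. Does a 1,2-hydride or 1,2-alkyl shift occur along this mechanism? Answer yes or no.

no

The first-formed carbocation is secondary.
No single 1,2-shift to an adjacent carbon would produce a more-substituted cation than the one already present, so no rearrangement occurs.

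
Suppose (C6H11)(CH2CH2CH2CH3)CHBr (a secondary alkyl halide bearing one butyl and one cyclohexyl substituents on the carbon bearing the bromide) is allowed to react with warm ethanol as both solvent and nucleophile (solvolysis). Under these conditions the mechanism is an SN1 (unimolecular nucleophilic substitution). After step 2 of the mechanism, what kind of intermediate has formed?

Step 1: Rate-determining heterolysis of the C–Br bond gives Br⁻ and a secondary carbocation.
Step 2: A 1,2-hydride shift from the adjacent cyclohexyl carbon moves the positive charge from the secondary centre to an adjacent carbon, generating a more stable tertiary carbocation.
After step 2 the species present is a tertiary carbocation.

tertiary carbocation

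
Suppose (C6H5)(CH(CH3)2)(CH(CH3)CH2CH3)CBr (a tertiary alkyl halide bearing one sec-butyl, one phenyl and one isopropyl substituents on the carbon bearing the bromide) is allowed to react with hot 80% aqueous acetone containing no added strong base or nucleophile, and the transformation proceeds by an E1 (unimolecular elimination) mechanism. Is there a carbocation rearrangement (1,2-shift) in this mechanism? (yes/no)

no

The first-formed carbocation is tertiary.
No single 1,2-shift to an adjacent carbon would produce a more-substituted cation than the one already present, so no rearrangement occurs.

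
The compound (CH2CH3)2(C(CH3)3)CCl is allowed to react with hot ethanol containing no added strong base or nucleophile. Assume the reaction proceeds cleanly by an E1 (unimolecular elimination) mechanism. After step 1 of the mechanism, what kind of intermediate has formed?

Step 1: The C–Cl bond breaks with both electrons going to the chloride; Cl⁻ leaves and a tertiary carbocation remains.
After step 1 the species present is a tertiary carbocation.

tertiary carbocation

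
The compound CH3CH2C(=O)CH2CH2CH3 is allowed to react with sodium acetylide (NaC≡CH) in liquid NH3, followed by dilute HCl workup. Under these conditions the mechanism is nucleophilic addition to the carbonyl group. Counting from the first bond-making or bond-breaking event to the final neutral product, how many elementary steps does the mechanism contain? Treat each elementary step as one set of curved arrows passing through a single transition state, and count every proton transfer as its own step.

2

Step 1: HC≡C⁻ attacks the sp² carbonyl carbon; the C=O π bond breaks and the electrons end up as a lone pair on the alkoxide oxygen of the tetrahedral intermediate.
Step 2: On dilute HCl workup the alkoxide oxygen is protonated, giving a propargyl alcohol.
Total: 2 elementary steps.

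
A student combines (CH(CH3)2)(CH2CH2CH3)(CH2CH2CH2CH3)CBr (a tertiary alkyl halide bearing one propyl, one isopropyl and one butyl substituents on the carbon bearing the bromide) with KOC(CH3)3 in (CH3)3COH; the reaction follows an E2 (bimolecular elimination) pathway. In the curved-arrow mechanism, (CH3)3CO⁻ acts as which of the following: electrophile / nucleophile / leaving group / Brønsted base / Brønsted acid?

Brønsted base

Step 1: Concerted anti-periplanar elimination: (CH3)3CO⁻ abstracts a β-H while Br⁻ leaves, and the C–H electrons become the new C=C π bond — all in a single transition state.
(CH3)3CO⁻ accepts a proton in a proton-transfer step — a Brønsted base.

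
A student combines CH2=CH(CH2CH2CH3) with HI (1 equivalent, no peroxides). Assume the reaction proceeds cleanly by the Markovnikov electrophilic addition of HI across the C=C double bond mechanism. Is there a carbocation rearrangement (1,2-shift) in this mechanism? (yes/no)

no

The first-formed carbocation is secondary.
No single 1,2-shift to an adjacent carbon would produce a more-substituted cation than the one already present, so no rearrangement occurs.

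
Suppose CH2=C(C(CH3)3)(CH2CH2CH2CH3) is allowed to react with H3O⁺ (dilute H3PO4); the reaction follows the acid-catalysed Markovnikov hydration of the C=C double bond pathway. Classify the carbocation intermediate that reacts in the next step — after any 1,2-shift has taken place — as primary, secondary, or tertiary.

Step 1: Protonation of the alkene by H3O⁺: the π bond acts as the nucleophile and picks up H⁺, giving the more stable (Markovnikov) tertiary carbocation. H2O is released.
No single 1,2-shift to an adjacent carbon would give a more-substituted cation, so no rearrangement occurs.

tertiary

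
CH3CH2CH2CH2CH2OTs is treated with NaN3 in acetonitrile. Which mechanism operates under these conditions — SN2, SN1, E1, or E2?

SN2

Conditions: a primary substrate with a strong nucleophile in the polar aprotic solvent acetonitrile.
These conditions are the textbook signature of the SN2 pathway.
An unhindered substrate with a strong nucleophile in a polar aprotic solvent favours one-step backside displacement.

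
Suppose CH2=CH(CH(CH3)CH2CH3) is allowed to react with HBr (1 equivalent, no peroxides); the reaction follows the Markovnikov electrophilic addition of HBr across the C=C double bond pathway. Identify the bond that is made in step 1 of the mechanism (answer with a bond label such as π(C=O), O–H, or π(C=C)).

Step 1: Electrophilic addition begins with the π(C=C) electrons forming a bond to the proton of HBr. Following Markovnikov's rule, the resulting cation is secondary. The H–Br bond breaks heterolytically, releasing Br⁻.
The bond formed in this step is the C–H bond.

C–H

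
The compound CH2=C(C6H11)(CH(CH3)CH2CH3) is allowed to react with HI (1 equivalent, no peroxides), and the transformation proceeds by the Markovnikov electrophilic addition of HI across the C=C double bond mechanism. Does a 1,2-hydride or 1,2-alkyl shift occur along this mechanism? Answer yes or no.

no

The first-formed carbocation is tertiary.
No single 1,2-shift to an adjacent carbon would produce a more-substituted cation than the one already present, so no rearrangement occurs.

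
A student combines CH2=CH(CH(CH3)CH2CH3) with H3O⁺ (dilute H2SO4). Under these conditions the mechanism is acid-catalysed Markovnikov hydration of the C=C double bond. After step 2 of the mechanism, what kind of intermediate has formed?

Step 1: Protonation of the alkene by H3O⁺: the π bond acts as the nucleophile and picks up H⁺, giving the more stable (Markovnikov) secondary carbocation. H2O is released.
Step 2: A hydride (H with its bonding pair) migrates from the adjacent sec-butyl carbon to the cationic centre — a 1,2-hydride shift — upgrading the secondary cation to a tertiary one.
After step 2 the species present is a tertiary carbocation.

tertiary carbocation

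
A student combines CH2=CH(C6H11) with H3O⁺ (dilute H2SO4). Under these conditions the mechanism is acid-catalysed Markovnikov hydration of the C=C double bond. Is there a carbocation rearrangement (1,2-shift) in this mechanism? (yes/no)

yes

The first-formed carbocation is secondary.
The adjacent cyclohexyl carbon already bears 2 other carbon substituents and has a hydrogen to migrate; after a 1,2-hydride shift from that carbon the positive charge sits on a tertiary centre.
Tertiary is more stable than secondary, so the shift occurs.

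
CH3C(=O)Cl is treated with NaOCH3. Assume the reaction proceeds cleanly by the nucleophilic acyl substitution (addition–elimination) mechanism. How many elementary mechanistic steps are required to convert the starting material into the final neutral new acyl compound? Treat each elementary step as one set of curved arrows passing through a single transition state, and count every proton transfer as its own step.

2

Step 1: CH3O⁻ adds to the carbonyl carbon; the C=O π electrons shift onto oxygen and a tetrahedral alkoxide intermediate forms.
Step 2: Collapse of the tetrahedral intermediate: the alkoxide oxygen pushes its lone pair back to re-form C=O while Cl⁻ leaves.
Total: 2 elementary steps.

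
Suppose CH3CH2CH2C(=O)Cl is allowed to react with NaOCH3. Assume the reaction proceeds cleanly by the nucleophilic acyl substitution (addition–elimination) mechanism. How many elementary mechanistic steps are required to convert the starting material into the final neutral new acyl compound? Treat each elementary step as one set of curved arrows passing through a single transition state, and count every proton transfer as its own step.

Step 1: Nucleophilic addition of CH3O⁻ to the acyl carbon breaks the π(C=O) bond and yields a tetrahedral, anionic intermediate.
Step 2: Collapse of the tetrahedral intermediate: the alkoxide oxygen pushes its lone pair back to re-form C=O while Cl⁻ leaves.
Total: 2 elementary steps.

2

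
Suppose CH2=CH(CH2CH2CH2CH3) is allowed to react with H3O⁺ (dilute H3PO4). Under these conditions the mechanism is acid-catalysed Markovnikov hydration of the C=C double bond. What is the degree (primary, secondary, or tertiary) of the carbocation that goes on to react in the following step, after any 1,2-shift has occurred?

Step 1: The π electrons of the C=C bond attack a proton of H3O⁺; Markovnikov addition places the new C–H on the less-substituted alkene carbon, so the positive charge ends up on the more-substituted carbon — a secondary carbocation. H2O is released.
No single 1,2-shift to an adjacent carbon would give a more-substituted cation, so no rearrangement occurs.

secondary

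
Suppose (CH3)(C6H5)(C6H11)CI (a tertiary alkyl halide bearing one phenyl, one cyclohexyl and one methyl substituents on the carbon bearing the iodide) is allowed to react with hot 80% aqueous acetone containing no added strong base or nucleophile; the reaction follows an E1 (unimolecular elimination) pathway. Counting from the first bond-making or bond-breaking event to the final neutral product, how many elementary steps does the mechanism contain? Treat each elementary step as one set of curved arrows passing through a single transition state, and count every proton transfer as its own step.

2

Step 1: Unassisted departure of I⁻ (taking the C–I bonding pair) generates a tertiary carbocation.
(No 1,2-shift: no single shift to an adjacent carbon would give a more stable cation.)
Step 2: A water molecule (solvent) deprotonates a β-carbon; as the C–H bond breaks, those electrons form the new alkene π bond.
Total: 2 elementary steps.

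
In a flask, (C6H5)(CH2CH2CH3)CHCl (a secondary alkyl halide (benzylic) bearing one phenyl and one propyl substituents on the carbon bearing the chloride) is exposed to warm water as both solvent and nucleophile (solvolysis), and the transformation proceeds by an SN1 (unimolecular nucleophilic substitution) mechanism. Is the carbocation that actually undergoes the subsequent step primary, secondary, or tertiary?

Step 1: Ionisation: the C–Cl σ-bond cleaves heterolytically; both bonding electrons depart with Cl⁻, leaving a secondary carbocation at the α-carbon.
No single 1,2-shift to an adjacent carbon would give a more-substituted cation, so no rearrangement occurs.

secondary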